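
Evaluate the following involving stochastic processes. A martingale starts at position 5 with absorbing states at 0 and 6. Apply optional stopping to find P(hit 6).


By optional stopping theorem: E(M at tau) = M(0) = 5
P(hit 6)*6 + P(hit 0)*0 = 5
P(hit 6) = (5 - 0)/(6 - 0) = 5/6 = 0.8333

0.8333


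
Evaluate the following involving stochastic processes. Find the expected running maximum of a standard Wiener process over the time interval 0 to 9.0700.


E(max B(s)) = sqrt(2t/pi)
= sqrt(2*9.0700/pi)
= sqrt(5.7741)
= 2.4029

2.4029


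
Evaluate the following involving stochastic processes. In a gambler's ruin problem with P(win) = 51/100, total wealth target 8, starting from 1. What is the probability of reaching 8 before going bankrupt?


Gambler's ruin formula:
r = q/p = 0.4900/0.5100 = 0.9608
P(win) = (1 - r^i)/(1 - r^N)
= (1 - 0.9608^1)/(1 - 0.9608^8)
= 0.1432

0.1432


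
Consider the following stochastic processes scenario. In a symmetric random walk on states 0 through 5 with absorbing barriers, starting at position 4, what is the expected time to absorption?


For symmetric RW on 0,...,N with absorbing barriers, E(i) = i*(N-i)
E(4) = 4 * 1 = 4

4


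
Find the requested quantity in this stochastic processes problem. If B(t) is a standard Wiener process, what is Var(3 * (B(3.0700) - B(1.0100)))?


Var(alpha*(B(t)-B(s))) = alpha^2 * (t-s)
= 3^2 * (3.0700 - 1.0100)
= 9 * 2.0600
= 18.5400

18.5400


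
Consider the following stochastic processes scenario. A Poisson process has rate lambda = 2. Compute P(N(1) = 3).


P(N(t)=k) = (lambda*t)^k * exp(-lambda*t) / k!
lambda*t = 2
= 2^3 * exp(-2) / 3!
= 8 * 0.1353 / 6
= 0.1804

0.1804


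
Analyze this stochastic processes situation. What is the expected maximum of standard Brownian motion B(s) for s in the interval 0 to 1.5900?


E(max B(s)) = sqrt(2t/pi)
= sqrt(2*1.5900/pi)
= sqrt(1.0122)
= 1.0061

1.0061


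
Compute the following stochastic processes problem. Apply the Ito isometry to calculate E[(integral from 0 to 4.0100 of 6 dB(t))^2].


By Ito isometry: E[(int f dB)^2] = int f^2 dt
= 6^2 * 4.0100
= 36 * 4.0100 = 144.3600

144.3600


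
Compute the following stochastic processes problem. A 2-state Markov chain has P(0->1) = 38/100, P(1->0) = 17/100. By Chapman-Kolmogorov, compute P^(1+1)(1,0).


P^2 = P^1 * P^1
Computing via matrix multiplication of the transition matrix.
Entry (1,0) of P^2 = 0.2465

0.2465


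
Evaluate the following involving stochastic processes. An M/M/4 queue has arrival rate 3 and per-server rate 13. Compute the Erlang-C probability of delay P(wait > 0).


a = lambda/mu = 0.2308
rho = a/c = 0.0577
Erlang-C formula applied:
C(c,a) = 9.9560e-05

9.9560e-05


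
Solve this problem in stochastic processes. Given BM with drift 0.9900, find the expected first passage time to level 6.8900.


Expected first passage time = a/mu
= 6.8900/0.9900
= 6.9596

6.9596


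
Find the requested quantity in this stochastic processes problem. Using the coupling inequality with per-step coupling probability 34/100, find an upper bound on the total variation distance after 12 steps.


TV distance bound <= (1-delta)^n
= (1 - 0.3400)^12
= 0.6600^12
= 0.0068

0.0068


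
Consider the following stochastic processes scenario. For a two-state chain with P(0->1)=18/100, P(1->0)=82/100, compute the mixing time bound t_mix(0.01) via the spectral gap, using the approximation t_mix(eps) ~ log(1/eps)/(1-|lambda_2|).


lambda_2 = |1 - p01 - p10| = |1 - 0.1800 - 0.8200| = 1.1102e-16
t_mix ~ log(1/eps)/(1 - |lambda_2|)
= log(100)/(1 - 1.1102e-16) = 4.6052/1.0000
= 4.6052

4.6052


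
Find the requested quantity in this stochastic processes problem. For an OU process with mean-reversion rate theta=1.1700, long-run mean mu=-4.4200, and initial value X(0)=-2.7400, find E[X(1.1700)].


E[X(t)] = mu + (X(0) - mu)*exp(-theta*t)
= -4.4200 + (-2.7400 - -4.4200)*exp(-1.1700*1.1700)
= -4.4200 + 1.6800 * 0.2544
= -3.9926

-3.9926


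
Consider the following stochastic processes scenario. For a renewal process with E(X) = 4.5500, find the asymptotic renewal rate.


Long-run renewal rate = 1/E(X)
= 1/4.5500
= 0.2198

0.2198


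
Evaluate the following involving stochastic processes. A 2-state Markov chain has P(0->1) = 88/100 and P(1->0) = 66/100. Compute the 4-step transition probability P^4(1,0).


Computing P^4 by matrix multiplication.
P = [[0.1200, 0.8800], [0.6600, 0.3400]]
After raising P to the power 4:
P^4(1,0) = 0.3921

0.3921


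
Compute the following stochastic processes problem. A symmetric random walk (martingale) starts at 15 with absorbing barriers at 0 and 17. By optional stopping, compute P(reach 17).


By optional stopping theorem: E(M at tau) = M(0) = 15
P(hit 17)*17 + P(hit 0)*0 = 15
P(hit 17) = (15 - 0)/(17 - 0) = 15/17 = 0.8824

0.8824


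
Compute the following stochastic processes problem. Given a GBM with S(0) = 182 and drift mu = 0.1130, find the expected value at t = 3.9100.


E[S(t)] = S(0) * exp(mu * t)
= 182 * exp(0.1130 * 3.9100)
= 182 * 1.5556
= 283.1103

283.1103


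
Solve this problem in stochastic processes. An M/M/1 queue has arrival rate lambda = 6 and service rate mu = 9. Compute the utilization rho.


rho = lambda/mu
= 6/9
= 0.6667

0.6667


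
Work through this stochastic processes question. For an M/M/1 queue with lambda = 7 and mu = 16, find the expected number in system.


rho = 7/16 = 0.4375
L = rho/(1-rho)
= 0.4375/0.5625
= 0.7778

0.7778


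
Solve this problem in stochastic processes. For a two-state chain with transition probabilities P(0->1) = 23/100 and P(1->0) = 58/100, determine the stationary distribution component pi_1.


Stationary distribution: pi_0 = p10/(p01+p10), pi_1 = p01/(p01+p10)
p01 = 0.2300, p10 = 0.5800
pi_1 = 0.2840

0.2840


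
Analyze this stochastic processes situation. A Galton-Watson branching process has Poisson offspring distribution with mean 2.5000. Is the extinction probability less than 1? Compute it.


Since mu = 2.5000 > 1, extinction prob q < 1.
Solve s = exp(mu*(s-1)) iteratively.
q = 0.1074

0.1074


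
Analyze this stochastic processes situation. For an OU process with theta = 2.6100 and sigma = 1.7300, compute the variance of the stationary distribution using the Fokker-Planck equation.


Stationary variance = sigma^2 / (2*theta)
= 1.7300^2 / (2*2.6100)
= 2.9929 / 5.2200
= 0.5734

0.5734


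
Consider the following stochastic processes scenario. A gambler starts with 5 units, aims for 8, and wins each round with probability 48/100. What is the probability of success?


Gambler's ruin formula:
r = q/p = 0.5200/0.4800 = 1.0833
P(win) = (1 - r^i)/(1 - r^N)
= (1 - 1.0833^5)/(1 - 1.0833^8)
= 0.5486

0.5486


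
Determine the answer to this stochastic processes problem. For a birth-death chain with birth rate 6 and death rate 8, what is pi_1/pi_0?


For birth-death process, pi_n/pi_0 = (lambda/mu)^n
= (6/8)^1
= 0.7500

0.7500


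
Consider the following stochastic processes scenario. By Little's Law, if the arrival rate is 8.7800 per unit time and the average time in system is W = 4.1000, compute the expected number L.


Little's Law: L = lambda * W
= 8.7800 * 4.1000
= 35.9980

35.9980


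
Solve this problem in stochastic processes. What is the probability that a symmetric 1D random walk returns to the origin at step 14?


P(S(14) = 0) = C(14,7) / 4^7
= 3432 / 16384
= 0.2095

0.2095


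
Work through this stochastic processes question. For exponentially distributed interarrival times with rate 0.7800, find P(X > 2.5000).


P(X > t) = exp(-lambda * t)
= exp(-0.7800 * 2.5000)
= exp(-1.9500) = 0.1423

0.1423


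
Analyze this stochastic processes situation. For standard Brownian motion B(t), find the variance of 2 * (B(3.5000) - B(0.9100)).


Var(alpha*(B(t)-B(s))) = alpha^2 * (t-s)
= 2^2 * (3.5000 - 0.9100)
= 4 * 2.5900
= 10.3600

10.3600


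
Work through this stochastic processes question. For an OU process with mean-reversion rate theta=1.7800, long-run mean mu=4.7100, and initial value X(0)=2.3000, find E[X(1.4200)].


E[X(t)] = mu + (X(0) - mu)*exp(-theta*t)
= 4.7100 + (2.3000 - 4.7100)*exp(-1.7800*1.4200)
= 4.7100 + -2.4100 * 0.0799
= 4.5176

4.5176


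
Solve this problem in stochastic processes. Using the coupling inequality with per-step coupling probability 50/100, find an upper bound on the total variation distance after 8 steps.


TV distance bound <= (1-delta)^n
= (1 - 0.5000)^8
= 0.5000^8
= 0.0039

0.0039


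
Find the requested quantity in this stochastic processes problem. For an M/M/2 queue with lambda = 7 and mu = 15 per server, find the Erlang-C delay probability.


a = lambda/mu = 0.4667
rho = a/c = 0.2333
Erlang-C formula applied:
C(c,a) = 0.0883

0.0883


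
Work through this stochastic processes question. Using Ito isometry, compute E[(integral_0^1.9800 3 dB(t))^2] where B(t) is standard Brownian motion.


By Ito isometry: E[(int f dB)^2] = int f^2 dt
= 3^2 * 1.9800
= 9 * 1.9800 = 17.8200

17.8200


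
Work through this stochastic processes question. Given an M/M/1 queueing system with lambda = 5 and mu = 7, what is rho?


rho = lambda/mu
= 5/7
= 0.7143

0.7143


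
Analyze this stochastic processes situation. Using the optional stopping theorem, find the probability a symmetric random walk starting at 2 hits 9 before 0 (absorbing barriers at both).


By optional stopping theorem: E(M at tau) = M(0) = 2
P(hit 9)*9 + P(hit 0)*0 = 2
P(hit 9) = (2 - 0)/(9 - 0) = 2/9 = 0.2222

0.2222


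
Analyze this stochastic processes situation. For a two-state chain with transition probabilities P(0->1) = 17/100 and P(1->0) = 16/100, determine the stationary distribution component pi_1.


Stationary distribution: pi_0 = p10/(p01+p10), pi_1 = p01/(p01+p10)
p01 = 0.1700, p10 = 0.1600
pi_1 = 0.5152

0.5152


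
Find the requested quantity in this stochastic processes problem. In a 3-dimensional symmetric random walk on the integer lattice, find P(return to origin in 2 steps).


P(return in 2 steps) = P(reverse first step) = 1/(2d)
= 1/6
= 0.1667

0.1667


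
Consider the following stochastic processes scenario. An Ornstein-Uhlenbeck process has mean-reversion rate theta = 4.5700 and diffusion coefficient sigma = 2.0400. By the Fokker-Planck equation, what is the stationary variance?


Stationary variance = sigma^2 / (2*theta)
= 2.0400^2 / (2*4.5700)
= 4.1616 / 9.1400
= 0.4553

0.4553


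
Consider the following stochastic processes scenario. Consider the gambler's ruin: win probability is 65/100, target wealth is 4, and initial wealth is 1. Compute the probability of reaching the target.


Gambler's ruin formula:
r = q/p = 0.3500/0.6500 = 0.5385
P(win) = (1 - r^i)/(1 - r^N)
= (1 - 0.5385^1)/(1 - 0.5385^4)
= 0.5039

0.5039


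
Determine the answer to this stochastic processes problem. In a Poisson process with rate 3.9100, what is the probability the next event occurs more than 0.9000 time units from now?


P(X > t) = exp(-lambda * t)
= exp(-3.9100 * 0.9000)
= exp(-3.5190) = 0.0296

0.0296


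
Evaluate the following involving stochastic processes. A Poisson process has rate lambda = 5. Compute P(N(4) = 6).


P(N(t)=k) = (lambda*t)^k * exp(-lambda*t) / k!
lambda*t = 20
= 20^6 * exp(-20) / 6!
= 64000000 * 2.0612e-09 / 720
= 1.8321e-04

1.8321e-04


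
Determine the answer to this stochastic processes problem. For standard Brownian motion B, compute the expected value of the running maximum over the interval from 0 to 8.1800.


E(max B(s)) = sqrt(2t/pi)
= sqrt(2*8.1800/pi)
= sqrt(5.2075)
= 2.2820

2.2820


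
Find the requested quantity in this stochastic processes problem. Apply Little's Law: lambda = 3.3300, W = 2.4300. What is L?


Little's Law: L = lambda * W
= 3.3300 * 2.4300
= 8.0919

8.0919


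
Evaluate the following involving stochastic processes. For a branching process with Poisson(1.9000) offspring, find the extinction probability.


Since mu = 1.9000 > 1, extinction prob q < 1.
Solve s = exp(mu*(s-1)) iteratively.
q = 0.2328

0.2328


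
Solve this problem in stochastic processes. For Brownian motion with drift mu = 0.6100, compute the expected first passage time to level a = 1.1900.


Expected first passage time = a/mu
= 1.1900/0.6100
= 1.9508

1.9508


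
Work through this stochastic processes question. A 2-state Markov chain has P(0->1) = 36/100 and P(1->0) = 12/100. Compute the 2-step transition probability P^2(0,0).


Computing P^2 by matrix multiplication.
P = [[0.6400, 0.3600], [0.1200, 0.8800]]
After raising P to the power 2:
P^2(0,0) = 0.4528

0.4528


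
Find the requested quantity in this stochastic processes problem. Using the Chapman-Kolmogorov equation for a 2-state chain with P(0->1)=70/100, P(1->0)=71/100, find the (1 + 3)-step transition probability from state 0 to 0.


P^4 = P^1 * P^3
Computing via matrix multiplication of the transition matrix.
Entry (0,0) of P^4 = 0.5176

0.5176


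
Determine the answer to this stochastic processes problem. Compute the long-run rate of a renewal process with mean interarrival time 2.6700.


Long-run renewal rate = 1/E(X)
= 1/2.6700
= 0.3745

0.3745


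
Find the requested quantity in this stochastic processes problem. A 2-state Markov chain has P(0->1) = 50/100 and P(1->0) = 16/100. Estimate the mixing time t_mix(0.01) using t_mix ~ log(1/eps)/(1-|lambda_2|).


lambda_2 = |1 - p01 - p10| = |1 - 0.5000 - 0.1600| = 0.3400
t_mix ~ log(1/eps)/(1 - |lambda_2|)
= log(100)/(1 - 0.3400) = 4.6052/0.6600
= 6.9775

6.9775


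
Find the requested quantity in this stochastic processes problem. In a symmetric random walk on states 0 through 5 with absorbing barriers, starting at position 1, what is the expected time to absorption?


For symmetric RW on 0,...,N with absorbing barriers, E(i) = i*(N-i)
E(1) = 1 * 4 = 4

4


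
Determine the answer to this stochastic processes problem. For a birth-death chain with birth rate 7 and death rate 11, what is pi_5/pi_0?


For birth-death process, pi_n/pi_0 = (lambda/mu)^n
= (7/11)^5
= 0.1044

0.1044


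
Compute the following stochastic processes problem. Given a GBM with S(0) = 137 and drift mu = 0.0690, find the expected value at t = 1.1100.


E[S(t)] = S(0) * exp(mu * t)
= 137 * exp(0.0690 * 1.1100)
= 137 * 1.0796
= 147.9051

147.9051


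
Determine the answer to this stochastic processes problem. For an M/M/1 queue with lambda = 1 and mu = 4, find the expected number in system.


rho = 1/4 = 0.2500
L = rho/(1-rho)
= 0.2500/0.7500
= 0.3333

0.3333


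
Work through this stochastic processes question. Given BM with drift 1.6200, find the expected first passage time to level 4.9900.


Expected first passage time = a/mu
= 4.9900/1.6200
= 3.0802

3.0802


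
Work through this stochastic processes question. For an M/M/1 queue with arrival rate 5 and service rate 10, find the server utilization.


rho = lambda/mu
= 5/10
= 0.5000

0.5000


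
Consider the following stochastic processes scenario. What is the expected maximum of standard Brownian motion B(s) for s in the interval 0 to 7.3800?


E(max B(s)) = sqrt(2t/pi)
= sqrt(2*7.3800/pi)
= sqrt(4.6983)
= 2.1675

2.1675


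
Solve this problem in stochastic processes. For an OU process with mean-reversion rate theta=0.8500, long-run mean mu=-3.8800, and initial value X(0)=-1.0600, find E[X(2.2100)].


E[X(t)] = mu + (X(0) - mu)*exp(-theta*t)
= -3.8800 + (-1.0600 - -3.8800)*exp(-0.8500*2.2100)
= -3.8800 + 2.8200 * 0.1528
= -3.4490

-3.4490


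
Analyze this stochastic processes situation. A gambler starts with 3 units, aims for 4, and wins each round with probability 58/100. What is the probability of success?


Gambler's ruin formula:
r = q/p = 0.4200/0.5800 = 0.7241
P(win) = (1 - r^i)/(1 - r^N)
= (1 - 0.7241^3)/(1 - 0.7241^4)
= 0.8555

0.8555


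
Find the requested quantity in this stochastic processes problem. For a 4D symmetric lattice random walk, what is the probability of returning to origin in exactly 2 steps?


P(return in 2 steps) = P(reverse first step) = 1/(2d)
= 1/8
= 0.1250

0.1250


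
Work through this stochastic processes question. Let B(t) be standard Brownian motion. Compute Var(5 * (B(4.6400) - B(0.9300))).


Var(alpha*(B(t)-B(s))) = alpha^2 * (t-s)
= 5^2 * (4.6400 - 0.9300)
= 25 * 3.7100
= 92.7500

92.7500


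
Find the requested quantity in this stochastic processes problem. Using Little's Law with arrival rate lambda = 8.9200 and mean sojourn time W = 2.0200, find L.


Little's Law: L = lambda * W
= 8.9200 * 2.0200
= 18.0184

18.0184


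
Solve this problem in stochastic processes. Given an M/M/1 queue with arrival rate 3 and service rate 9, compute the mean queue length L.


rho = 3/9 = 0.3333
L = rho/(1-rho)
= 0.3333/0.6667
= 0.5000

0.5000


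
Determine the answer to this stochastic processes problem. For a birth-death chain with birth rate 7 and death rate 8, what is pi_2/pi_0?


For birth-death process, pi_n/pi_0 = (lambda/mu)^n
= (7/8)^2
= 0.7656

0.7656


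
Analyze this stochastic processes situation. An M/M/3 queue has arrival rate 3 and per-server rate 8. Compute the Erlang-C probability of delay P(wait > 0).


a = lambda/mu = 0.3750
rho = a/c = 0.1250
Erlang-C formula applied:
C(c,a) = 0.0069

0.0069


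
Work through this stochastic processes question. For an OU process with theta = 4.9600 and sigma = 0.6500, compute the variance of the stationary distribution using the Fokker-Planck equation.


Stationary variance = sigma^2 / (2*theta)
= 0.6500^2 / (2*4.9600)
= 0.4225 / 9.9200
= 0.0426

0.0426


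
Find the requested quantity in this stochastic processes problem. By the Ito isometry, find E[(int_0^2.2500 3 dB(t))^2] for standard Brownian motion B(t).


By Ito isometry: E[(int f dB)^2] = int f^2 dt
= 3^2 * 2.2500
= 9 * 2.2500 = 20.2500

20.2500


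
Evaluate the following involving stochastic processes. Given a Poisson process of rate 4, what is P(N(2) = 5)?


P(N(t)=k) = (lambda*t)^k * exp(-lambda*t) / k!
lambda*t = 8
= 8^5 * exp(-8) / 5!
= 32768 * 3.3546e-04 / 120
= 0.0916

0.0916


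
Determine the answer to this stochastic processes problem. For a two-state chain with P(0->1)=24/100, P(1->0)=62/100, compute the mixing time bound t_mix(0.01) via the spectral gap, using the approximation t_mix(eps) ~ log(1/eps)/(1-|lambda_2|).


lambda_2 = |1 - p01 - p10| = |1 - 0.2400 - 0.6200| = 0.1400
t_mix ~ log(1/eps)/(1 - |lambda_2|)
= log(100)/(1 - 0.1400) = 4.6052/0.8600
= 5.3548

5.3548


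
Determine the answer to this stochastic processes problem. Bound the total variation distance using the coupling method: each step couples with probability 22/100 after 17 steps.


TV distance bound <= (1-delta)^n
= (1 - 0.2200)^17
= 0.7800^17
= 0.0146

0.0146


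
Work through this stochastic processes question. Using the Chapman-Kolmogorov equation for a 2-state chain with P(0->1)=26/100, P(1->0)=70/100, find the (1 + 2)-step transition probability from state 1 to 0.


P^3 = P^1 * P^2
Computing via matrix multiplication of the transition matrix.
Entry (1,0) of P^3 = 0.7291

0.7291


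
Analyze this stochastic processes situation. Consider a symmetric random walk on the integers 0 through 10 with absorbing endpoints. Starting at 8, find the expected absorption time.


For symmetric RW on 0,...,N with absorbing barriers, E(i) = i*(N-i)
E(8) = 8 * 2 = 16

16


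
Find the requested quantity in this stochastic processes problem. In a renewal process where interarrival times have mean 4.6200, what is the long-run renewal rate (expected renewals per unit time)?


Long-run renewal rate = 1/E(X)
= 1/4.6200
= 0.2165

0.2165


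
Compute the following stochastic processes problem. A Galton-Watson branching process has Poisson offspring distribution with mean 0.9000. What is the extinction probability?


Since mu = 0.9000 <= 1, extinction probability = 1.

1.0000


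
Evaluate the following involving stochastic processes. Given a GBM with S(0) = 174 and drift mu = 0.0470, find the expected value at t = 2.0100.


E[S(t)] = S(0) * exp(mu * t)
= 174 * exp(0.0470 * 2.0100)
= 174 * 1.0991
= 191.2393

191.2393


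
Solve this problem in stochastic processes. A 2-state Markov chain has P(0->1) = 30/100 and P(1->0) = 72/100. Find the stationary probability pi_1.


Stationary distribution: pi_0 = p10/(p01+p10), pi_1 = p01/(p01+p10)
p01 = 0.3000, p10 = 0.7200
pi_1 = 0.2941

0.2941


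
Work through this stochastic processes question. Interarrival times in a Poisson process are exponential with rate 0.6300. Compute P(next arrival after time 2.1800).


P(X > t) = exp(-lambda * t)
= exp(-0.6300 * 2.1800)
= exp(-1.3734) = 0.2532

0.2532


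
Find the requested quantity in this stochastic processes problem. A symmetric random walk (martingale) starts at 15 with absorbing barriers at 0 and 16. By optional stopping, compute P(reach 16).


By optional stopping theorem: E(M at tau) = M(0) = 15
P(hit 16)*16 + P(hit 0)*0 = 15
P(hit 16) = (15 - 0)/(16 - 0) = 15/16 = 0.9375

0.9375


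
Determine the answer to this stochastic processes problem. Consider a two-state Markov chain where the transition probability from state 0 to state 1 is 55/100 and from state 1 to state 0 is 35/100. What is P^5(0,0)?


Computing P^5 by matrix multiplication.
P = [[0.4500, 0.5500], [0.3500, 0.6500]]
After raising P to the power 5:
P^5(0,0) = 0.3889

0.3889


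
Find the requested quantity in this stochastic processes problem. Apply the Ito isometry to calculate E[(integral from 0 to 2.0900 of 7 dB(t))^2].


By Ito isometry: E[(int f dB)^2] = int f^2 dt
= 7^2 * 2.0900
= 49 * 2.0900 = 102.4100

102.4100


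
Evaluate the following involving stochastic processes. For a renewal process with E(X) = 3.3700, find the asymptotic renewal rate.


Long-run renewal rate = 1/E(X)
= 1/3.3700
= 0.2967

0.2967


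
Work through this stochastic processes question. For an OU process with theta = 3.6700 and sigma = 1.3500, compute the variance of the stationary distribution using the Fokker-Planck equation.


Stationary variance = sigma^2 / (2*theta)
= 1.3500^2 / (2*3.6700)
= 1.8225 / 7.3400
= 0.2483

0.2483


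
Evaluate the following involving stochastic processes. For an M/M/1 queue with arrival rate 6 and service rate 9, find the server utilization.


rho = lambda/mu
= 6/9
= 0.6667

0.6667


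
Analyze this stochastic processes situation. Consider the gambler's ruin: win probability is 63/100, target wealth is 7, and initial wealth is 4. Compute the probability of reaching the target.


Gambler's ruin formula:
r = q/p = 0.3700/0.6300 = 0.5873
P(win) = (1 - r^i)/(1 - r^N)
= (1 - 0.5873^4)/(1 - 0.5873^7)
= 0.9028

0.9028


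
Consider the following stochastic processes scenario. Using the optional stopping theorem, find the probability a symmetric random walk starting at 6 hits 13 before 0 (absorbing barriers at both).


By optional stopping theorem: E(M at tau) = M(0) = 6
P(hit 13)*13 + P(hit 0)*0 = 6
P(hit 13) = (6 - 0)/(13 - 0) = 6/13 = 0.4615

0.4615


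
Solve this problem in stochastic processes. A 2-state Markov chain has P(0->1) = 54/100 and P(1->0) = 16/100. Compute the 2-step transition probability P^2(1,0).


Computing P^2 by matrix multiplication.
P = [[0.4600, 0.5400], [0.1600, 0.8400]]
After raising P to the power 2:
P^2(1,0) = 0.2080

0.2080


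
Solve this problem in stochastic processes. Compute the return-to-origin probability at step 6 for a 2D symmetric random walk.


P = C(6,3)^2 / 4^6
= 20^2 / 4096
= 400 / 4096
= 0.0977

0.0977


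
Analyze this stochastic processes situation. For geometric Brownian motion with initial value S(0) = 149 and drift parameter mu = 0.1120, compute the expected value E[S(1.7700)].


E[S(t)] = S(0) * exp(mu * t)
= 149 * exp(0.1120 * 1.7700)
= 149 * 1.2193
= 181.6690

181.6690


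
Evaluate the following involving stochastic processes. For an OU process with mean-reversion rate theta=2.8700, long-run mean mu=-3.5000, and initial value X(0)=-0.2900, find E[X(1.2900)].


E[X(t)] = mu + (X(0) - mu)*exp(-theta*t)
= -3.5000 + (-0.2900 - -3.5000)*exp(-2.8700*1.2900)
= -3.5000 + 3.2100 * 0.0247
= -3.4208

-3.4208


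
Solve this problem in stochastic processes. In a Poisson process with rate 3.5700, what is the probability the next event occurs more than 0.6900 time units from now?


P(X > t) = exp(-lambda * t)
= exp(-3.5700 * 0.6900)
= exp(-2.4633) = 0.0852

0.0852


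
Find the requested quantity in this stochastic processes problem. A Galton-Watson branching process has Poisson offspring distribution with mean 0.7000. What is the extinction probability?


Since mu = 0.7000 <= 1, extinction probability = 1.

1.0000


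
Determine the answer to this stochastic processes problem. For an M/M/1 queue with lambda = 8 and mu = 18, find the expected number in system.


rho = 8/18 = 0.4444
L = rho/(1-rho)
= 0.4444/0.5556
= 0.8000

0.8000


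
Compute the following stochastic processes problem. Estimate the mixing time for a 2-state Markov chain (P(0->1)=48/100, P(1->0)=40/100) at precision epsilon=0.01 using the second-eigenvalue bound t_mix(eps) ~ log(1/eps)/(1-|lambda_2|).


lambda_2 = |1 - p01 - p10| = |1 - 0.4800 - 0.4000| = 0.1200
t_mix ~ log(1/eps)/(1 - |lambda_2|)
= log(100)/(1 - 0.1200) = 4.6052/0.8800
= 5.2331

5.2331


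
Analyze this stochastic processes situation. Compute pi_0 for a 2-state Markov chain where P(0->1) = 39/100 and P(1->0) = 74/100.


Stationary distribution: pi_0 = p10/(p01+p10), pi_1 = p01/(p01+p10)
p01 = 0.3900, p10 = 0.7400
pi_0 = 0.6549

0.6549


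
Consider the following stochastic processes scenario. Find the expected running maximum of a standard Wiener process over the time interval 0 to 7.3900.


E(max B(s)) = sqrt(2t/pi)
= sqrt(2*7.3900/pi)
= sqrt(4.7046)
= 2.1690

2.1690


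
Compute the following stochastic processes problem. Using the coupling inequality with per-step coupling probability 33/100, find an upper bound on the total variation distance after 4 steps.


TV distance bound <= (1-delta)^n
= (1 - 0.3300)^4
= 0.6700^4
= 0.2015

0.2015


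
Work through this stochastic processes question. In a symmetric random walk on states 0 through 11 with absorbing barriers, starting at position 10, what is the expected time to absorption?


For symmetric RW on 0,...,N with absorbing barriers, E(i) = i*(N-i)
E(10) = 10 * 1 = 10

10


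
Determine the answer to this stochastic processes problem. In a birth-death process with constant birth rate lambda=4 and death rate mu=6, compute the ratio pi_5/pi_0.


For birth-death process, pi_n/pi_0 = (lambda/mu)^n
= (4/6)^5
= 0.1317

0.1317


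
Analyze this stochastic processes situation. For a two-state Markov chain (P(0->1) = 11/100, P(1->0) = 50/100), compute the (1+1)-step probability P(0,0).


P^2 = P^1 * P^1
Computing via matrix multiplication of the transition matrix.
Entry (0,0) of P^2 = 0.8471

0.8471


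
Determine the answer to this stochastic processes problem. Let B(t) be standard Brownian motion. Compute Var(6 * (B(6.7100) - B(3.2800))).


Var(alpha*(B(t)-B(s))) = alpha^2 * (t-s)
= 6^2 * (6.7100 - 3.2800)
= 36 * 3.4300
= 123.4800

123.4800


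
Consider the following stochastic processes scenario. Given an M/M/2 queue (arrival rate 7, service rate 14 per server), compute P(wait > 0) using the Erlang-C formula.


a = lambda/mu = 0.5000
rho = a/c = 0.2500
Erlang-C formula applied:
C(c,a) = 0.1000

0.1000


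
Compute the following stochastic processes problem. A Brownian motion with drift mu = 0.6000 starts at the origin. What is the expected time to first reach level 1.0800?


Expected first passage time = a/mu
= 1.0800/0.6000
= 1.8000

1.8000


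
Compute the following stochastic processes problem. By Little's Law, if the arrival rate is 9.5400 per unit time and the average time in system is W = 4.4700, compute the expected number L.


Little's Law: L = lambda * W
= 9.5400 * 4.4700
= 42.6438

42.6438


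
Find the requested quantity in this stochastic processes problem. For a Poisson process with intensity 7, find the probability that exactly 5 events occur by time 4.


P(N(t)=k) = (lambda*t)^k * exp(-lambda*t) / k!
lambda*t = 28
= 28^5 * exp(-28) / 5!
= 17210368 * 6.9144e-13 / 120
= 9.9166e-08

9.9166e-08


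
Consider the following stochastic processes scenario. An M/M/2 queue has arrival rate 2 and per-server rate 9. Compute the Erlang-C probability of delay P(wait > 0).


a = lambda/mu = 0.2222
rho = a/c = 0.1111
Erlang-C formula applied:
C(c,a) = 0.0222

0.0222


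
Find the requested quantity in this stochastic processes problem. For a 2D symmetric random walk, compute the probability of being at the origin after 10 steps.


P = C(10,5)^2 / 4^10
= 252^2 / 1048576
= 63504 / 1048576
= 0.0606

0.0606


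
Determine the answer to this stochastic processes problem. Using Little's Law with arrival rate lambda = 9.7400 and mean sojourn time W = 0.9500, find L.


Little's Law: L = lambda * W
= 9.7400 * 0.9500
= 9.2530

9.2530


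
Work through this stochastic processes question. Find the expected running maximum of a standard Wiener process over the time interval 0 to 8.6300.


E(max B(s)) = sqrt(2t/pi)
= sqrt(2*8.6300/pi)
= sqrt(5.4940)
= 2.3439

2.3439


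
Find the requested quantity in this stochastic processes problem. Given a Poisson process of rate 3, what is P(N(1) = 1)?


P(N(t)=k) = (lambda*t)^k * exp(-lambda*t) / k!
lambda*t = 3
= 3^1 * exp(-3) / 1!
= 3 * 0.0498 / 1
= 0.1494

0.1494


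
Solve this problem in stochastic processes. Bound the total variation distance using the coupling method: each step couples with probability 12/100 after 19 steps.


TV distance bound <= (1-delta)^n
= (1 - 0.1200)^19
= 0.8800^19
= 0.0881

0.0881


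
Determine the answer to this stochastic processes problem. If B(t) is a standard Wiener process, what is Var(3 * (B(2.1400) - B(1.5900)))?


Var(alpha*(B(t)-B(s))) = alpha^2 * (t-s)
= 3^2 * (2.1400 - 1.5900)
= 9 * 0.5500
= 4.9500

4.9500


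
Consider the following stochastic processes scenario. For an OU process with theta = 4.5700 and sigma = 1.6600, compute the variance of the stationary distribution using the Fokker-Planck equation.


Stationary variance = sigma^2 / (2*theta)
= 1.6600^2 / (2*4.5700)
= 2.7556 / 9.1400
= 0.3015

0.3015


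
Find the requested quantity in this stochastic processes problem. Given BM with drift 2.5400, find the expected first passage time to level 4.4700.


Expected first passage time = a/mu
= 4.4700/2.5400
= 1.7598

1.7598


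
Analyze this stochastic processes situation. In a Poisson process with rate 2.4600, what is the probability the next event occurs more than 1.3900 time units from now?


P(X > t) = exp(-lambda * t)
= exp(-2.4600 * 1.3900)
= exp(-3.4194) = 0.0327

0.0327


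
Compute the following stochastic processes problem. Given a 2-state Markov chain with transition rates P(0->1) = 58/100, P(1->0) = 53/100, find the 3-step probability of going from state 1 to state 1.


Computing P^3 by matrix multiplication.
P = [[0.4200, 0.5800], [0.5300, 0.4700]]
After raising P to the power 3:
P^3(1,1) = 0.5219

0.5219


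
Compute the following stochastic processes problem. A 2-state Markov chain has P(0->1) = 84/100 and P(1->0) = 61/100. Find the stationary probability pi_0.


Stationary distribution: pi_0 = p10/(p01+p10), pi_1 = p01/(p01+p10)
p01 = 0.8400, p10 = 0.6100
pi_0 = 0.4207

0.4207


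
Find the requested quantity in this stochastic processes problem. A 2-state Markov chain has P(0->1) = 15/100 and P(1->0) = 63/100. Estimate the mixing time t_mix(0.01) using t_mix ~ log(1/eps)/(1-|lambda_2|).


lambda_2 = |1 - p01 - p10| = |1 - 0.1500 - 0.6300| = 0.2200
t_mix ~ log(1/eps)/(1 - |lambda_2|)
= log(100)/(1 - 0.2200) = 4.6052/0.7800
= 5.9041

5.9041


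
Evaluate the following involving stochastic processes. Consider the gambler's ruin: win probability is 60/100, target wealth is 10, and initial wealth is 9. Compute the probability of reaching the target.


Gambler's ruin formula:
r = q/p = 0.4000/0.6000 = 0.6667
P(win) = (1 - r^i)/(1 - r^N)
= (1 - 0.6667^9)/(1 - 0.6667^10)
= 0.9912

0.9912


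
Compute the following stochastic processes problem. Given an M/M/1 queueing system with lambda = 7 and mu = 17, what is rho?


rho = lambda/mu
= 7/17
= 0.4118

0.4118


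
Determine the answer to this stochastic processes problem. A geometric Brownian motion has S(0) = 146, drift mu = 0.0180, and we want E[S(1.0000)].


E[S(t)] = S(0) * exp(mu * t)
= 146 * exp(0.0180 * 1.0000)
= 146 * 1.0182
= 148.6518

148.6518


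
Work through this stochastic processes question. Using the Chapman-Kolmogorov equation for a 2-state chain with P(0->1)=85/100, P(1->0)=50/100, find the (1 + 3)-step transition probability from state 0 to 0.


P^4 = P^1 * P^3
Computing via matrix multiplication of the transition matrix.
Entry (0,0) of P^4 = 0.3798

0.3798


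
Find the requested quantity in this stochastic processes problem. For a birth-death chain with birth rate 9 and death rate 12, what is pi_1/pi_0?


For birth-death process, pi_n/pi_0 = (lambda/mu)^n
= (9/12)^1
= 0.7500

0.7500


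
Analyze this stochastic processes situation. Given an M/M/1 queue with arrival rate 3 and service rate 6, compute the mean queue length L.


rho = 3/6 = 0.5000
L = rho/(1-rho)
= 0.5000/0.5000
= 1.0000

1.0000


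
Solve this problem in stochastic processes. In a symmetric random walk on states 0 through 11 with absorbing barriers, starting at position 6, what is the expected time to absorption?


For symmetric RW on 0,...,N with absorbing barriers, E(i) = i*(N-i)
E(6) = 6 * 5 = 30

30


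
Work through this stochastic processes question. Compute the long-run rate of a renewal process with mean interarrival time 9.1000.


Long-run renewal rate = 1/E(X)
= 1/9.1000
= 0.1099

0.1099


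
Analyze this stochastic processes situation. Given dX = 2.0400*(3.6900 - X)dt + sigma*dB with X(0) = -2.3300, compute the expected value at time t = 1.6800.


E[X(t)] = mu + (X(0) - mu)*exp(-theta*t)
= 3.6900 + (-2.3300 - 3.6900)*exp(-2.0400*1.6800)
= 3.6900 + -6.0200 * 0.0325
= 3.4945

3.4945


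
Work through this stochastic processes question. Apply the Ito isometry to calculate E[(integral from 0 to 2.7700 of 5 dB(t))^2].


By Ito isometry: E[(int f dB)^2] = int f^2 dt
= 5^2 * 2.7700
= 25 * 2.7700 = 69.2500

69.2500


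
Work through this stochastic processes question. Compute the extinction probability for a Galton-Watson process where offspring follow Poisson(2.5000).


Since mu = 2.5000 > 1, extinction prob q < 1.
Solve s = exp(mu*(s-1)) iteratively.
q = 0.1074

0.1074


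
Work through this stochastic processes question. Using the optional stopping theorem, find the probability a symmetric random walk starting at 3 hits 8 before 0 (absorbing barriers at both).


By optional stopping theorem: E(M at tau) = M(0) = 3
P(hit 8)*8 + P(hit 0)*0 = 3
P(hit 8) = (3 - 0)/(8 - 0) = 3/8 = 0.3750

0.3750


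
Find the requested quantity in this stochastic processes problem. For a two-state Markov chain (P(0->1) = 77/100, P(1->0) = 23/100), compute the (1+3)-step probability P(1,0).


P^4 = P^1 * P^3
Computing via matrix multiplication of the transition matrix.
Entry (1,0) of P^4 = 0.2300

0.2300


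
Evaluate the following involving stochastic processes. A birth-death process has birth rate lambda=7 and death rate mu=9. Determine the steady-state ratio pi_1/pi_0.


For birth-death process, pi_n/pi_0 = (lambda/mu)^n
= (7/9)^1
= 0.7778

0.7778


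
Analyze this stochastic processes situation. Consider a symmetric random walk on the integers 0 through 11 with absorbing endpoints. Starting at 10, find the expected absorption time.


For symmetric RW on 0,...,N with absorbing barriers, E(i) = i*(N-i)
E(10) = 10 * 1 = 10

10


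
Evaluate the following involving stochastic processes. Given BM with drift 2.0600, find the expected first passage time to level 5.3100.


Expected first passage time = a/mu
= 5.3100/2.0600
= 2.5777

2.5777


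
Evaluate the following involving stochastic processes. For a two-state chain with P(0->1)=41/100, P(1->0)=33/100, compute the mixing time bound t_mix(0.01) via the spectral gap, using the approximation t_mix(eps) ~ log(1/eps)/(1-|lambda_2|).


lambda_2 = |1 - p01 - p10| = |1 - 0.4100 - 0.3300| = 0.2600
t_mix ~ log(1/eps)/(1 - |lambda_2|)
= log(100)/(1 - 0.2600) = 4.6052/0.7400
= 6.2232

6.2232


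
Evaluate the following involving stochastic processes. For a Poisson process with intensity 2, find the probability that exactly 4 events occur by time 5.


P(N(t)=k) = (lambda*t)^k * exp(-lambda*t) / k!
lambda*t = 10
= 10^4 * exp(-10) / 4!
= 10000 * 4.5400e-05 / 24
= 0.0189

0.0189


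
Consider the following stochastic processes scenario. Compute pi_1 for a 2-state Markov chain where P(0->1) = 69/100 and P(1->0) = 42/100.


Stationary distribution: pi_0 = p10/(p01+p10), pi_1 = p01/(p01+p10)
p01 = 0.6900, p10 = 0.4200
pi_1 = 0.6216

0.6216


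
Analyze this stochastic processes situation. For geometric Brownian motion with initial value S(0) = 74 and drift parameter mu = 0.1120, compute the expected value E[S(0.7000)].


E[S(t)] = S(0) * exp(mu * t)
= 74 * exp(0.1120 * 0.7000)
= 74 * 1.0816
= 80.0351

80.0351


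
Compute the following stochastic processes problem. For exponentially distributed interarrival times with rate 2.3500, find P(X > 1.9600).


P(X > t) = exp(-lambda * t)
= exp(-2.3500 * 1.9600)
= exp(-4.6060) = 0.0100

0.0100


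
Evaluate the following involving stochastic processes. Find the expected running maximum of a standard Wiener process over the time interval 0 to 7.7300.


E(max B(s)) = sqrt(2t/pi)
= sqrt(2*7.7300/pi)
= sqrt(4.9211)
= 2.2183

2.2183


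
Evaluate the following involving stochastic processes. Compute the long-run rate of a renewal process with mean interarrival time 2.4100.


Long-run renewal rate = 1/E(X)
= 1/2.4100
= 0.4149

0.4149


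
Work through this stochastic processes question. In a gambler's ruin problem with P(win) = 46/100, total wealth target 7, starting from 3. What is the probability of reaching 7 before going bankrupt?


Gambler's ruin formula:
r = q/p = 0.5400/0.4600 = 1.1739
P(win) = (1 - r^i)/(1 - r^N)
= (1 - 1.1739^3)/(1 - 1.1739^7)
= 0.2981

0.2981


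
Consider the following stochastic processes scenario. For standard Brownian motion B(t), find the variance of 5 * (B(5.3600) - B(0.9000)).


Var(alpha*(B(t)-B(s))) = alpha^2 * (t-s)
= 5^2 * (5.3600 - 0.9000)
= 25 * 4.4600
= 111.5000

111.5000


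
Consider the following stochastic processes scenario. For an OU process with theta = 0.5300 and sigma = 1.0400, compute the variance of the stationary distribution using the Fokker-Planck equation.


Stationary variance = sigma^2 / (2*theta)
= 1.0400^2 / (2*0.5300)
= 1.0816 / 1.0600
= 1.0204

1.0204


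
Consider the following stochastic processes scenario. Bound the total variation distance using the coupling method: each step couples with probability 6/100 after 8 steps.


TV distance bound <= (1-delta)^n
= (1 - 0.0600)^8
= 0.9400^8
= 0.6096

0.6096


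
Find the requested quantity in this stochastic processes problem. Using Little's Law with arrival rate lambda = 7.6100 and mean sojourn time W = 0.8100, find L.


Little's Law: L = lambda * W
= 7.6100 * 0.8100
= 6.1641

6.1641


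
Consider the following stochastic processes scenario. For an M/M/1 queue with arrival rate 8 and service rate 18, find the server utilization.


rho = lambda/mu
= 8/18
= 0.4444

0.4444


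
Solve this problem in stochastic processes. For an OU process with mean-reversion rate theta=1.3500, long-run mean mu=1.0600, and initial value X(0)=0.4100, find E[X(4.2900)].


E[X(t)] = mu + (X(0) - mu)*exp(-theta*t)
= 1.0600 + (0.4100 - 1.0600)*exp(-1.3500*4.2900)
= 1.0600 + -0.6500 * 0.0031
= 1.0580

1.0580
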